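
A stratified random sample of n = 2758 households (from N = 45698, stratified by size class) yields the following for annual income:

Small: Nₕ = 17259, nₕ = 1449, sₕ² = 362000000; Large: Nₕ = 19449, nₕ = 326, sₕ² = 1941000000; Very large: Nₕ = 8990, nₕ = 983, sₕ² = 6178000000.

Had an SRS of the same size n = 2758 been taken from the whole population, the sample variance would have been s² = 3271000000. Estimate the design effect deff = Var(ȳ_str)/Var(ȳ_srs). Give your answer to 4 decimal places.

Var(ȳ_str) = Σ Wₕ²(1−fₕ)sₕ²/nₕ with Wₕ = Nₕ/45698:
  Small: (17259/45698)²·(1−1449/17259)·362000000/1449 = 32643.243
  Large: (19449/45698)²·(1−326/19449)·1941000000/326 = 1.060393 × 10^6
  Very large: (8990/45698)²·(1−983/8990)·6178000000/983 = 216635.45
  → Var(ȳ_str) = 1.3096717 × 10^6.
Var(ȳ_srs) = (1 − 2758/45698)·3271000000/2758 = 1.1144257 × 10^6.
deff = (1.3096717 × 10^6) / (1.1144257 × 10^6) = 1.1752.

1.1752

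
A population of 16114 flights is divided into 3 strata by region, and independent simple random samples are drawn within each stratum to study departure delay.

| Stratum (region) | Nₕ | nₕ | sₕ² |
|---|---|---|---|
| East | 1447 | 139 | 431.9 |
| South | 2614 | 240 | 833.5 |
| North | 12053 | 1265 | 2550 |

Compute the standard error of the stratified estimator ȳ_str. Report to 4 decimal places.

1.0560

Var(ȳ_str) = Σₕ Wₕ²(1 − fₕ)sₕ²/nₕ with Wₕ = Nₕ/N, N = 16114.
East: Wₕ = 0.08979769; term = 0.08979769²·(1 − 0.09606082)·431.9/139 = 0.022648423.
South: Wₕ = 0.16221919; term = 0.16221919²·(1 − 0.09181331)·833.5/240 = 0.082999207.
North: Wₕ = 0.74798312; term = 0.74798312²·(1 − 0.10495312)·2550/1265 = 1.0094366.
Sum = 1.1150842.
SE = √(1.1150842) = 1.0560.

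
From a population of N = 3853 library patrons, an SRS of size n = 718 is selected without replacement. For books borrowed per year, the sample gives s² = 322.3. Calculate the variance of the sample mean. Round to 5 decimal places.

Under SRS without replacement, Var(ȳ) = (1 − f)·s²/n with f = n/N = 718/3853 = 0.18634830.
Var(ȳ) = (1 − 0.18634830)·322.3/718 = 0.81365170·0.44888579 = 0.36523669.

0.36524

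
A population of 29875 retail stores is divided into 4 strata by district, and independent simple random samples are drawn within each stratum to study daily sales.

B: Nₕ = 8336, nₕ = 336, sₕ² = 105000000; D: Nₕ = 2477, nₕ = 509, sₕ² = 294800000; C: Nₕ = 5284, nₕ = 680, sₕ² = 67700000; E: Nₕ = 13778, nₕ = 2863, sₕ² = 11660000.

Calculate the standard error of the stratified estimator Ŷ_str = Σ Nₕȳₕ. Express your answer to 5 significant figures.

Var(Ŷ_str) = Σₕ Nₕ²(1 − fₕ)sₕ²/nₕ.
B: 8336²·(1 − 336/8336)·105000000/336 = 2.084 × 10^13.
D: 2477²·(1 − 509/2477)·294800000/509 = 2.8233245 × 10^12.
C: 5284²·(1 − 680/5284)·67700000/680 = 2.4220209 × 10^12.
E: 13778²·(1 − 2863/13778)·11660000/2863 = 6.1247325 × 10^11.
Sum = 2.6697819 × 10^13.
SE = √(2.6697819 × 10^13) = 5.1670 × 10^6.

5.1670 × 10^6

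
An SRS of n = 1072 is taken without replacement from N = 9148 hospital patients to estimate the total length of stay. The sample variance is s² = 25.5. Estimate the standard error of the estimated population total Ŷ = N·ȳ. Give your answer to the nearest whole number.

1326

Var(Ŷ) = N²·Var(ȳ) = N²·(1 − n/N)·s²/n.
f = 1072/9148 = 0.11718408; Var(ȳ) = 0.88281592·25.5/1072 = 0.020999819.
Var(Ŷ) = 9148² · 0.020999819 = 1.7573888 × 10^6.
SE(Ŷ) = √(1.7573888 × 10^6) = 1326.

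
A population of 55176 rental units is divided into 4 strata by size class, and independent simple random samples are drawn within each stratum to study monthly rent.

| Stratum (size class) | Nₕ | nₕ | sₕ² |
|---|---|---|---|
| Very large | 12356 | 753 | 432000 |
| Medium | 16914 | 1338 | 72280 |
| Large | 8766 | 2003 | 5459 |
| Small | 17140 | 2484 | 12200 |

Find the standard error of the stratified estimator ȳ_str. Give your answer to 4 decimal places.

Var(ȳ_str) = Σₕ Wₕ²(1 − fₕ)sₕ²/nₕ with Wₕ = Nₕ/N, N = 55176.
Very large: Wₕ = 0.22393794; term = 0.22393794²·(1 − 0.06094205)·432000/753 = 27.016964.
Medium: Wₕ = 0.30654632; term = 0.30654632²·(1 − 0.07910607)·72280/1338 = 4.674809.
Large: Wₕ = 0.15887342; term = 0.15887342²·(1 − 0.22849646)·5459/2003 = 0.05307287.
Small: Wₕ = 0.31064231; term = 0.31064231²·(1 − 0.14492415)·12200/2484 = 0.40526032.
Sum = 32.150106.
SE = √(32.150106) = 5.6701.

5.6701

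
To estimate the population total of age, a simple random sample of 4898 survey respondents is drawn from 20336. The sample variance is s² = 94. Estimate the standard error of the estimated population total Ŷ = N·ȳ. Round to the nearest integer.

Var(Ŷ) = N²·Var(ȳ) = N²·(1 − n/N)·s²/n.
f = 4898/20336 = 0.24085366; Var(ȳ) = 0.75914634·94/4898 = 0.014569162.
Var(Ŷ) = 20336² · 0.014569162 = 6.0251191 × 10^6.
SE(Ŷ) = √(6.0251191 × 10^6) = 2455.

2455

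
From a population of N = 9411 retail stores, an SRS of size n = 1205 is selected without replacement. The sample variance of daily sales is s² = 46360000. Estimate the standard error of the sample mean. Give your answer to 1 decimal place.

183.2

Under SRS without replacement, Var(ȳ) = (1 − f)·s²/n with f = n/N = 1205/9411 = 0.12804165.
Var(ȳ) = (1 − 0.12804165)·46360000/1205 = 0.87195835·38473.029 = 33546.879.
SE(ȳ) = √(33546.879) = 183.2.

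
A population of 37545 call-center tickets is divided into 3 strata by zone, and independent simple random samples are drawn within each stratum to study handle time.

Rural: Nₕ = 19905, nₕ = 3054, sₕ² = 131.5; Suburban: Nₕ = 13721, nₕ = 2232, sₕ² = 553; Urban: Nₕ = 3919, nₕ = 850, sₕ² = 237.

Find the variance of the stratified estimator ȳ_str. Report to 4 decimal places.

0.0403

Var(ȳ_str) = Σₕ Wₕ²(1 − fₕ)sₕ²/nₕ with Wₕ = Nₕ/N, N = 37545.
Rural: Wₕ = 0.53016380; term = 0.53016380²·(1 − 0.15342879)·131.5/3054 = 0.01024567.
Suburban: Wₕ = 0.36545479; term = 0.36545479²·(1 − 0.16267036)·553/2232 = 0.027707333.
Urban: Wₕ = 0.10438141; term = 0.10438141²·(1 − 0.21689206)·237/850 = 0.002379016.
Sum = 0.040332019.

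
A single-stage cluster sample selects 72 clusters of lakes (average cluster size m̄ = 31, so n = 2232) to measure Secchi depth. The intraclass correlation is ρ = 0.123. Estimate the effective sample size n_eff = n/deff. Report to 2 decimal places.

475.91

deff = 1 + (31 − 1)·0.123 = 1 + 3.69 = 4.69.
n_eff = 2232 / 4.69 = 475.91.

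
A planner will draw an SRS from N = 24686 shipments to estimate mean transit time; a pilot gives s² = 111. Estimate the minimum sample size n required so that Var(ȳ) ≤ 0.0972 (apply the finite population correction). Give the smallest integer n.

1092

Without fpc, n₀ = s²/D = 111/0.0972 = 1141.9753.
With fpc, (1 − n/N)·s²/n ≤ D requires n ≥ n₀/(1 + n₀/N) = 1141.9753/(1 + 1141.9753/24686) = 1091.4832.
Rounding up, n = 1092.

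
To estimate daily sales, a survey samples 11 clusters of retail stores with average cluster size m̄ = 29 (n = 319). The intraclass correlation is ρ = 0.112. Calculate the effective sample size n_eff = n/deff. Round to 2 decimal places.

deff = 1 + (29 − 1)·0.112 = 1 + 3.136 = 4.136.
n_eff = 319 / 4.136 = 77.13.

77.13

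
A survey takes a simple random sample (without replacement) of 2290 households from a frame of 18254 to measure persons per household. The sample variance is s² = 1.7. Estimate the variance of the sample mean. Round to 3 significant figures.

Under SRS without replacement, Var(ȳ) = (1 − f)·s²/n with f = n/N = 2290/18254 = 0.12545196.
Var(ȳ) = (1 − 0.12545196)·1.7/2290 = 0.87454804·7.4235808 × 10^-4 = 6.4922781 × 10^-4.

6.49 × 10^-4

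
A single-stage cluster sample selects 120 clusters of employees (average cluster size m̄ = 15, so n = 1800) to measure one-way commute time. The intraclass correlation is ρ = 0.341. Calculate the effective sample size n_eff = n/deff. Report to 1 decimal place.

311.7

deff = 1 + (15 − 1)·0.341 = 1 + 4.774 = 5.774.
n_eff = 1800 / 5.774 = 311.7.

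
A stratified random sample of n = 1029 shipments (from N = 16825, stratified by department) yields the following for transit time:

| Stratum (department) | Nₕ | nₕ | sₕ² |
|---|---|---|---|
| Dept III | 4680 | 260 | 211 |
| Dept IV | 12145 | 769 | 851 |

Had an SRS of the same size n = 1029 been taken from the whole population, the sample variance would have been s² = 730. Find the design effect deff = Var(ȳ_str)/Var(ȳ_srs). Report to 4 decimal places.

Var(ȳ_str) = Σ Wₕ²(1−fₕ)sₕ²/nₕ with Wₕ = Nₕ/16825:
  Dept III: (4680/16825)²·(1−260/4680)·211/260 = 0.059301692
  Dept IV: (12145/16825)²·(1−769/12145)·851/769 = 0.54010746
  → Var(ȳ_str) = 0.59940915.
Var(ȳ_srs) = (1 − 1029/16825)·730/1029 = 0.66603881.
deff = 0.59940915 / 0.66603881 = 0.9000.

0.9000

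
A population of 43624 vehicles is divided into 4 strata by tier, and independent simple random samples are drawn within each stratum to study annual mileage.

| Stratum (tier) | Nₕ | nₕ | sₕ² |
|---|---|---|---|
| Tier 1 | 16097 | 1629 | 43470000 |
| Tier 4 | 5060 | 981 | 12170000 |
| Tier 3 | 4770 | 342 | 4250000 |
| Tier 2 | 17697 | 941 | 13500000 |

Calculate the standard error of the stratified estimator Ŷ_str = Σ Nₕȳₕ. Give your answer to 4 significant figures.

Var(Ŷ_str) = Σₕ Nₕ²(1 − fₕ)sₕ²/nₕ.
Tier 1: 16097²·(1 − 1629/16097)·43470000/1629 = 6.2147262 × 10^12.
Tier 4: 5060²·(1 − 981/5060)·12170000/981 = 2.560506 × 10^11.
Tier 3: 4770²·(1 − 342/4770)·4250000/342 = 2.6247553 × 10^11.
Tier 2: 17697²·(1 − 941/17697)·13500000/941 = 4.2541632 × 10^12.
Sum = 1.0987416 × 10^13.
SE = √(1.0987416 × 10^13) = 3.315 × 10^6.

3.315 × 10^6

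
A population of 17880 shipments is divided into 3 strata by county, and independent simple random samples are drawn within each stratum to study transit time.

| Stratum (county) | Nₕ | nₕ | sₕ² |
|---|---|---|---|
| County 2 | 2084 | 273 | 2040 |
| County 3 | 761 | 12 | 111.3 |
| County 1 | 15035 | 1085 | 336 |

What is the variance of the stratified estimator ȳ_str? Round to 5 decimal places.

0.30792

Var(ȳ_str) = Σₕ Wₕ²(1 − fₕ)sₕ²/nₕ with Wₕ = Nₕ/N, N = 17880.
County 2: Wₕ = 0.11655481; term = 0.11655481²·(1 − 0.13099808)·2040/273 = 0.088216263.
County 3: Wₕ = 0.04256152; term = 0.04256152²·(1 − 0.01576873)·111.3/12 = 0.016536567.
County 1: Wₕ = 0.84088367; term = 0.84088367²·(1 − 0.07216495)·336/1085 = 0.20316652.
Sum = 0.30791935.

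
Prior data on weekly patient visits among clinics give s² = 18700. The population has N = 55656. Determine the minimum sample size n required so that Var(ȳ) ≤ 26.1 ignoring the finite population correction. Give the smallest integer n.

Without fpc, n₀ = s²/D = 18700/26.1 = 716.4751.
Rounding up, n = 717.

717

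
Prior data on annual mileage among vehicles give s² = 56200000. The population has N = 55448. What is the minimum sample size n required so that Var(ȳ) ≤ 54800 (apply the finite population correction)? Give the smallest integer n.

Without fpc, n₀ = s²/D = 56200000/54800 = 1025.5474.
With fpc, (1 − n/N)·s²/n ≤ D requires n ≥ n₀/(1 + n₀/N) = 1025.5474/(1 + 1025.5474/55448) = 1006.9237.
Rounding up, n = 1007.

1007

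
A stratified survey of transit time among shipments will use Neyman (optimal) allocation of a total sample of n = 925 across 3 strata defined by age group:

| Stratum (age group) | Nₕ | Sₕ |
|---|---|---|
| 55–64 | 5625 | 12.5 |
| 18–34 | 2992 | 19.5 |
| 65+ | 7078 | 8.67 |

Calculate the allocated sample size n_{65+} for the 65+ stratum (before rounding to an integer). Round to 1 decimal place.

Neyman allocation: nₕ = n·NₕSₕ / Σⱼ NⱼSⱼ.
Σ NⱼSⱼ = 5625·12.5 + 2992·19.5 + 7078·8.67 = 190022.76.
n_{65+} = 925·7078·8.67 / 190022.76 = 298.7.

298.7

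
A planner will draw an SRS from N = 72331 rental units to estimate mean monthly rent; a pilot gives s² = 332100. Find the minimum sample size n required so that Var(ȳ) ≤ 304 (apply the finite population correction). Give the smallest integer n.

1077

Without fpc, n₀ = s²/D = 332100/304 = 1092.4342.
With fpc, (1 − n/N)·s²/n ≤ D requires n ≥ n₀/(1 + n₀/N) = 1092.4342/(1 + 1092.4342/72331) = 1076.1804.
Rounding up, n = 1077.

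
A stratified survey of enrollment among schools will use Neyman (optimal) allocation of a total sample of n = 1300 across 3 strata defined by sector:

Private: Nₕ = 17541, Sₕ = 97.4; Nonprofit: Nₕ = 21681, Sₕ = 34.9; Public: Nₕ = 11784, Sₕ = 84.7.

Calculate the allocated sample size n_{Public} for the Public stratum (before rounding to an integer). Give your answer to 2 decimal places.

374.66

Neyman allocation: nₕ = n·NₕSₕ / Σⱼ NⱼSⱼ.
Σ NⱼSⱼ = 17541·97.4 + 21681·34.9 + 11784·84.7 = 3.4632651 × 10^6.
n_{Public} = 1300·11784·84.7 / (3.4632651 × 10^6) = 374.66.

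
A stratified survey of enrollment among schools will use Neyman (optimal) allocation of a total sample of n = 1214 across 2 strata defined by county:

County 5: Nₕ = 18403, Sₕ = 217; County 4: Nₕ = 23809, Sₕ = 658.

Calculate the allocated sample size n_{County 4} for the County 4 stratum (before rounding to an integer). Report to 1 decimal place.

967.4

Neyman allocation: nₕ = n·NₕSₕ / Σⱼ NⱼSⱼ.
Σ NⱼSⱼ = 18403·217 + 23809·658 = 1.9659773 × 10^7.
n_{County 4} = 1214·23809·658 / (1.9659773 × 10^7) = 967.4.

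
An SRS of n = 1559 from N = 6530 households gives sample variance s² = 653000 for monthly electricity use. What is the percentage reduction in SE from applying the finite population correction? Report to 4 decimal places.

12.7500

f = n/N = 1559/6530 = 0.23874426.
SE_no-fpc = √(s²/n) = 20.466027; SE_fpc = √((1−f)s²/n) = 17.856602.
Ratio = √(1−f) = 0.87249971. Reduction = 100·(1 − 0.87249971) = 12.7500%.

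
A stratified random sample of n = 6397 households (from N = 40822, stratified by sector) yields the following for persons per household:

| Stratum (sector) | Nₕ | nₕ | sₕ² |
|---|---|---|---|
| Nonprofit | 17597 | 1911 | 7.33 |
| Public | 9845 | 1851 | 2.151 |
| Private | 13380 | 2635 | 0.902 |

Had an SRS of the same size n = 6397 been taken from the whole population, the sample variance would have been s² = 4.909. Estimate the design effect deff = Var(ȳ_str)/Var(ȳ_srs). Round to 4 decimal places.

1.1122

Var(ȳ_str) = Σ Wₕ²(1−fₕ)sₕ²/nₕ with Wₕ = Nₕ/40822:
  Nonprofit: (17597/40822)²·(1−1911/17597)·7.33/1911 = 6.3533909 × 10^-4
  Public: (9845/40822)²·(1−1851/9845)·2.151/1851 = 5.4881415 × 10^-5
  Private: (13380/40822)²·(1−2635/13380)·0.902/2635 = 2.9532478 × 10^-5
  → Var(ȳ_str) = 7.1975298 × 10^-4.
Var(ȳ_srs) = (1 − 6397/40822)·4.909/6397 = 6.4713718 × 10^-4.
deff = (7.1975298 × 10^-4) / (6.4713718 × 10^-4) = 1.1122.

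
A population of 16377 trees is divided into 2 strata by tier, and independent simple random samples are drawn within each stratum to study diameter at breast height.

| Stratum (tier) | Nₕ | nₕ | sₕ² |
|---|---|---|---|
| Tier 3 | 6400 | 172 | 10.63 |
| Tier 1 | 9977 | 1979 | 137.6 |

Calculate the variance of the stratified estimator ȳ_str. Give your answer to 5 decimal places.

0.02987

Var(ȳ_str) = Σₕ Wₕ²(1 − fₕ)sₕ²/nₕ with Wₕ = Nₕ/N, N = 16377.
Tier 3: Wₕ = 0.39079196; term = 0.39079196²·(1 − 0.02687500)·10.63/172 = 0.0091846941.
Tier 1: Wₕ = 0.60920804; term = 0.60920804²·(1 − 0.19835622)·137.6/1979 = 0.020686419.
Sum = 0.029871113.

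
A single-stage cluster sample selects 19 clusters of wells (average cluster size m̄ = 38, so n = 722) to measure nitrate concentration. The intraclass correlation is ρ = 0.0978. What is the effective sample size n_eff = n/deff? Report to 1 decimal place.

deff = 1 + (38 − 1)·0.0978 = 1 + 3.6186 = 4.6186.
n_eff = 722 / 4.6186 = 156.3.

156.3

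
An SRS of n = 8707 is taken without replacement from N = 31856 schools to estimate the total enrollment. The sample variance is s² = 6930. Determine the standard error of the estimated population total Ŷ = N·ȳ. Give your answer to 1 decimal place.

24226.7

Var(Ŷ) = N²·Var(ȳ) = N²·(1 − n/N)·s²/n.
f = 8707/31856 = 0.27332371; Var(ȳ) = 0.72667629·6930/8707 = 0.5783699.
Var(Ŷ) = 31856² · 0.5783699 = 5.8693251 × 10^8.
SE(Ŷ) = √(5.8693251 × 10^8) = 24226.7.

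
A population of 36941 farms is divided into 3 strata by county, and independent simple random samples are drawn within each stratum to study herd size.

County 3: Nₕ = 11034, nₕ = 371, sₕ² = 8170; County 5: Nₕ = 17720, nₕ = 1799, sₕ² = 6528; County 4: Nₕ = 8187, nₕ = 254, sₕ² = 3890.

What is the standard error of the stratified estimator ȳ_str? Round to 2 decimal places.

Var(ȳ_str) = Σₕ Wₕ²(1 − fₕ)sₕ²/nₕ with Wₕ = Nₕ/N, N = 36941.
County 3: Wₕ = 0.29869251; term = 0.29869251²·(1 − 0.03362335)·8170/371 = 1.8986427.
County 5: Wₕ = 0.47968382; term = 0.47968382²·(1 − 0.10152370)·6528/1799 = 0.75018046.
County 4: Wₕ = 0.22162367; term = 0.22162367²·(1 − 0.03102480)·3890/254 = 0.72888806.
Sum = 3.3777112.
SE = √(3.3777112) = 1.84.

1.84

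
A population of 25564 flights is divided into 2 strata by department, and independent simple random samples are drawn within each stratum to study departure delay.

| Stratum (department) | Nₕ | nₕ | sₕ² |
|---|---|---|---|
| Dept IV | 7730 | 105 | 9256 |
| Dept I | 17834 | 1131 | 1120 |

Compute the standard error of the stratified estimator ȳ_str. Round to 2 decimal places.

2.90

Var(ȳ_str) = Σₕ Wₕ²(1 − fₕ)sₕ²/nₕ with Wₕ = Nₕ/N, N = 25564.
Dept IV: Wₕ = 0.30237834; term = 0.30237834²·(1 − 0.01358344)·9256/105 = 7.9505243.
Dept I: Wₕ = 0.69762166; term = 0.69762166²·(1 − 0.06341819)·1120/1131 = 0.45137868.
Sum = 8.401903.
SE = √(8.401903) = 2.90.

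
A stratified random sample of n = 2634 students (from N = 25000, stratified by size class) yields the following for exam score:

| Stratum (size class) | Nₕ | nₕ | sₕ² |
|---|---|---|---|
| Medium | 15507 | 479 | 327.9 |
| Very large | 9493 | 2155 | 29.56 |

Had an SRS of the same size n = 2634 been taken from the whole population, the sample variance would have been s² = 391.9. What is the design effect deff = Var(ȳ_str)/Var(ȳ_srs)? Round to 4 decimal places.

1.9290

Var(ȳ_str) = Σ Wₕ²(1−fₕ)sₕ²/nₕ with Wₕ = Nₕ/25000:
  Medium: (15507/25000)²·(1−479/15507)·327.9/479 = 0.2552436
  Very large: (9493/25000)²·(1−2155/9493)·29.56/2155 = 0.0015288269
  → Var(ȳ_str) = 0.25677243.
Var(ȳ_srs) = (1 − 2634/25000)·391.9/2634 = 0.13310912.
deff = 0.25677243 / 0.13310912 = 1.9290.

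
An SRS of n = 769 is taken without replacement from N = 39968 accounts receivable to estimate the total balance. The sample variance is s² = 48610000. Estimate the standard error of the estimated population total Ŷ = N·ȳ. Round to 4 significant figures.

9.952 × 10^6

Var(Ŷ) = N²·Var(ȳ) = N²·(1 − n/N)·s²/n.
f = 769/39968 = 0.01924039; Var(ȳ) = 0.98075961·48610000/769 = 61995.741.
Var(Ŷ) = 39968² · 61995.741 = 9.903454 × 10^13.
SE(Ŷ) = √(9.903454 × 10^13) = 9.952 × 10^6.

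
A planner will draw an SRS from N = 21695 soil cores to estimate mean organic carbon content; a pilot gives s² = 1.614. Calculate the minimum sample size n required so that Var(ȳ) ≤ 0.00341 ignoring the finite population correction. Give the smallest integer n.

Without fpc, n₀ = s²/D = 1.614/0.00341 = 473.3138.
Rounding up, n = 474.

474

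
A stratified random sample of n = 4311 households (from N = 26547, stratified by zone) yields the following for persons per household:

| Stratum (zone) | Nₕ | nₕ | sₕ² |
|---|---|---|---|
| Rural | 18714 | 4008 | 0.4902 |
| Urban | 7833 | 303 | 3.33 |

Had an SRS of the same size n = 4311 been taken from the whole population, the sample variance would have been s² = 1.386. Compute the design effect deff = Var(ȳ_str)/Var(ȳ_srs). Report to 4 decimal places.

3.5930

Var(ȳ_str) = Σ Wₕ²(1−fₕ)sₕ²/nₕ with Wₕ = Nₕ/26547:
  Rural: (18714/26547)²·(1−4008/18714)·0.4902/4008 = 4.7761272 × 10^-5
  Urban: (7833/26547)²·(1−303/7833)·3.33/303 = 9.1980085 × 10^-4
  → Var(ȳ_str) = 9.6756212 × 10^-4.
Var(ȳ_srs) = (1 − 4311/26547)·1.386/4311 = 2.6929384 × 10^-4.
deff = (9.6756212 × 10^-4) / (2.6929384 × 10^-4) = 3.5930.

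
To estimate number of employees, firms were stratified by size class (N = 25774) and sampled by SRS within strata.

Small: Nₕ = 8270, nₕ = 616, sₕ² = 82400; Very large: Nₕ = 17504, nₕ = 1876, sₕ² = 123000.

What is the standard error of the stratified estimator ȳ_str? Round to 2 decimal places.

6.30

Var(ȳ_str) = Σₕ Wₕ²(1 − fₕ)sₕ²/nₕ with Wₕ = Nₕ/N, N = 25774.
Small: Wₕ = 0.32086599; term = 0.32086599²·(1 − 0.07448609)·82400/616 = 12.746085.
Very large: Wₕ = 0.67913401; term = 0.67913401²·(1 − 0.10717550)·123000/1876 = 26.999103.
Sum = 39.745188.
SE = √(39.745188) = 6.30.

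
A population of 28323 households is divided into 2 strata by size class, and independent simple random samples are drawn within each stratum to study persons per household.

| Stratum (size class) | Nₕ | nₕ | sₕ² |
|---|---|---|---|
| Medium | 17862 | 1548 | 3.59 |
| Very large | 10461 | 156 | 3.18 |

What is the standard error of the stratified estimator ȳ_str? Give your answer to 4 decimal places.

0.0598

Var(ȳ_str) = Σₕ Wₕ²(1 − fₕ)sₕ²/nₕ with Wₕ = Nₕ/N, N = 28323.
Medium: Wₕ = 0.63065353; term = 0.63065353²·(1 − 0.08666443)·3.59/1548 = 8.4243331 × 10^-4.
Very large: Wₕ = 0.36934647; term = 0.36934647²·(1 − 0.01491253)·3.18/156 = 0.0027393354.
Sum = 0.0035817687.
SE = √(0.0035817687) = 0.0598.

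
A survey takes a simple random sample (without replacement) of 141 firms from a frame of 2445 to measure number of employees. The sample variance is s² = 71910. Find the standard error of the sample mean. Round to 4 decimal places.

21.9223

Under SRS without replacement, Var(ȳ) = (1 − f)·s²/n with f = n/N = 141/2445 = 0.05766871.
Var(ȳ) = (1 − 0.05766871)·71910/141 = 0.94233129·510 = 480.58896.
SE(ȳ) = √(480.58896) = 21.9223.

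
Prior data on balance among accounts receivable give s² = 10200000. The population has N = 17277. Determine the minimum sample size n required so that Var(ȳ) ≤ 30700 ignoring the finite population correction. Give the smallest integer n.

333

Without fpc, n₀ = s²/D = 10200000/30700 = 332.2476.
Rounding up, n = 333.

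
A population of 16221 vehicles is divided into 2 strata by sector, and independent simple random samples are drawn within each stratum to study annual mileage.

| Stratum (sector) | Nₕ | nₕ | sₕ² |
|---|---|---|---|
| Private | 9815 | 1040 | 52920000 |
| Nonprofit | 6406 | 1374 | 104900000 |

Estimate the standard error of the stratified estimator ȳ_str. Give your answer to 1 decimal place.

Var(ȳ_str) = Σₕ Wₕ²(1 − fₕ)sₕ²/nₕ with Wₕ = Nₕ/N, N = 16221.
Private: Wₕ = 0.60507983; term = 0.60507983²·(1 − 0.10596026)·52920000/1040 = 16655.922.
Nonprofit: Wₕ = 0.39492017; term = 0.39492017²·(1 − 0.21448642)·104900000/1374 = 9353.2184.
Sum = 26009.14.
SE = √(26009.14) = 161.3.

161.3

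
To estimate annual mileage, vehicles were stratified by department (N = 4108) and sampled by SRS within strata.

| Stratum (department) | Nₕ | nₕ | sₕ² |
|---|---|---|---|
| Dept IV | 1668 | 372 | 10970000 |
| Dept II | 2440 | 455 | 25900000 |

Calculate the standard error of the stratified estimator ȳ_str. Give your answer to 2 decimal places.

141.83

Var(ȳ_str) = Σₕ Wₕ²(1 − fₕ)sₕ²/nₕ with Wₕ = Nₕ/N, N = 4108.
Dept IV: Wₕ = 0.40603700; term = 0.40603700²·(1 − 0.22302158)·10970000/372 = 3777.4947.
Dept II: Wₕ = 0.59396300; term = 0.59396300²·(1 − 0.18647541)·25900000/455 = 16337.208.
Sum = 20114.703.
SE = √(20114.703) = 141.83.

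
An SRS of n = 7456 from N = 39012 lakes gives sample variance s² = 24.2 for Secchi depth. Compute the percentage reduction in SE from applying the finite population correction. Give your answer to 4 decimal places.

f = n/N = 7456/39012 = 0.19112068.
SE_no-fpc = √(s²/n) = 0.056971117; SE_fpc = √((1−f)s²/n) = 0.051238523.
Ratio = √(1−f) = 0.89937718. Reduction = 100·(1 − 0.89937718) = 10.0623%.

10.0623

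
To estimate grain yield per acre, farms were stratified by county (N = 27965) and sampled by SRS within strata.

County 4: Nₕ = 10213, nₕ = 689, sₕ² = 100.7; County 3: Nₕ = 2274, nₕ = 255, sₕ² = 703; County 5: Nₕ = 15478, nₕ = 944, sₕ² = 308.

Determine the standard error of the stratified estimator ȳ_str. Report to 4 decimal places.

Var(ȳ_str) = Σₕ Wₕ²(1 − fₕ)sₕ²/nₕ with Wₕ = Nₕ/N, N = 27965.
County 4: Wₕ = 0.36520651; term = 0.36520651²·(1 − 0.06746304)·100.7/689 = 0.018178302.
County 3: Wₕ = 0.08131593; term = 0.08131593²·(1 − 0.11213720)·703/255 = 0.016184984.
County 5: Wₕ = 0.55347756; term = 0.55347756²·(1 − 0.06098979)·308/944 = 0.093853197.
Sum = 0.12821648.
SE = √(0.12821648) = 0.3581.

0.3581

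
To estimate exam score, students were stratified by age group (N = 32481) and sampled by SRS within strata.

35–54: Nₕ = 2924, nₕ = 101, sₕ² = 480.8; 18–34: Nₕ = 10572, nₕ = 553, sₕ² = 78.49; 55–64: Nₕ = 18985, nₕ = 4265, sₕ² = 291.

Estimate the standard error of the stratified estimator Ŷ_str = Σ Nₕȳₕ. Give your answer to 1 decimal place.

8567.1

Var(Ŷ_str) = Σₕ Nₕ²(1 − fₕ)sₕ²/nₕ.
35–54: 2924²·(1 − 101/2924)·480.8/101 = 3.9294461 × 10^7.
18–34: 10572²·(1 − 553/10572)·78.49/553 = 1.5033868 × 10^7.
55–64: 18985²·(1 − 4265/18985)·291/4265 = 1.9067439 × 10^7.
Sum = 7.3395768 × 10^7.
SE = √(7.3395768 × 10^7) = 8567.1.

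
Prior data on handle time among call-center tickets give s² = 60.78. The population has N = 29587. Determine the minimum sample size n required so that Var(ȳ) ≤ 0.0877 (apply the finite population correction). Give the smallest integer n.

Without fpc, n₀ = s²/D = 60.78/0.0877 = 693.0445.
With fpc, (1 − n/N)·s²/n ≤ D requires n ≥ n₀/(1 + n₀/N) = 693.0445/(1 + 693.0445/29587) = 677.1822.
Rounding up, n = 678.

678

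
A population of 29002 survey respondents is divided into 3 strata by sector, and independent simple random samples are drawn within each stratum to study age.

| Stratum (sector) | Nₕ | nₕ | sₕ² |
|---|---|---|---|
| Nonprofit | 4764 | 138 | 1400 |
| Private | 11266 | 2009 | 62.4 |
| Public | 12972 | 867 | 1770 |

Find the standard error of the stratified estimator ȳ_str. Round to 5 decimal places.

0.80671

Var(ȳ_str) = Σₕ Wₕ²(1 − fₕ)sₕ²/nₕ with Wₕ = Nₕ/N, N = 29002.
Nonprofit: Wₕ = 0.16426453; term = 0.16426453²·(1 − 0.02896725)·1400/138 = 0.26580946.
Private: Wₕ = 0.38845597; term = 0.38845597²·(1 − 0.17832416)·62.4/2009 = 0.0038511352.
Public: Wₕ = 0.44727950; term = 0.44727950²·(1 − 0.06683626)·1770/867 = 0.38112725.
Sum = 0.65078785.
SE = √(0.65078785) = 0.80671.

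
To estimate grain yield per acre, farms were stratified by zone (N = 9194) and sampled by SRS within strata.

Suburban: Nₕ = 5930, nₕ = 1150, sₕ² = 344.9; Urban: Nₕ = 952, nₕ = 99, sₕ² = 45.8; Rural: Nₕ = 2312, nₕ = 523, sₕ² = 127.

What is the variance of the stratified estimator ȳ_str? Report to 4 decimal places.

Var(ȳ_str) = Σₕ Wₕ²(1 − fₕ)sₕ²/nₕ with Wₕ = Nₕ/N, N = 9194.
Suburban: Wₕ = 0.64498586; term = 0.64498586²·(1 − 0.19392917)·344.9/1150 = 0.10057011.
Urban: Wₕ = 0.10354579; term = 0.10354579²·(1 − 0.10399160)·45.8/99 = 0.0044443399.
Rural: Wₕ = 0.25146835; term = 0.25146835²·(1 − 0.22621107)·127/523 = 0.011882045.
Sum = 0.11689649.

0.1169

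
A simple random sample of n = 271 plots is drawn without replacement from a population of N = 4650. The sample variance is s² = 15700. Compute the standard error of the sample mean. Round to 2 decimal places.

7.39

Under SRS without replacement, Var(ȳ) = (1 − f)·s²/n with f = n/N = 271/4650 = 0.05827957.
Var(ȳ) = (1 − 0.05827957)·15700/271 = 0.94172043·57.933579 = 54.557235.
SE(ȳ) = √(54.557235) = 7.39.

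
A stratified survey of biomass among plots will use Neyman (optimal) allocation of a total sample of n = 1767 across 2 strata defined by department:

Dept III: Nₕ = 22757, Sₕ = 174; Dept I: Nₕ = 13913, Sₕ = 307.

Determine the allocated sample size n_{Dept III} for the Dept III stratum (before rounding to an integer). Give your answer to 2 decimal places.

850.06

Neyman allocation: nₕ = n·NₕSₕ / Σⱼ NⱼSⱼ.
Σ NⱼSⱼ = 22757·174 + 13913·307 = 8.231009 × 10^6.
n_{Dept III} = 1767·22757·174 / (8.231009 × 10^6) = 850.06.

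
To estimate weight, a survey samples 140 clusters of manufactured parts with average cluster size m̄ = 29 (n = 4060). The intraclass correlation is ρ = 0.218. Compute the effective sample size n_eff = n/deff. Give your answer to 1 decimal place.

deff = 1 + (29 − 1)·0.218 = 1 + 6.104 = 7.104.
n_eff = 4060 / 7.104 = 571.5.

571.5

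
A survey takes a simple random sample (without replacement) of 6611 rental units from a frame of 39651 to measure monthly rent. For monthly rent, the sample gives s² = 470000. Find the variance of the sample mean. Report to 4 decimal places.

59.2402

Under SRS without replacement, Var(ȳ) = (1 − f)·s²/n with f = n/N = 6611/39651 = 0.16672972.
Var(ȳ) = (1 − 0.16672972)·470000/6611 = 0.83327028·71.093632 = 59.240211.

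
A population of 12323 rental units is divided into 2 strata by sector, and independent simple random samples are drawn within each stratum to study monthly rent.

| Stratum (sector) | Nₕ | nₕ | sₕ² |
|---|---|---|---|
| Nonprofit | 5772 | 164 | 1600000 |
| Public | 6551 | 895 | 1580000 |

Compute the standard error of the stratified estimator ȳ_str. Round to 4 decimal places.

50.1032

Var(ȳ_str) = Σₕ Wₕ²(1 − fₕ)sₕ²/nₕ with Wₕ = Nₕ/N, N = 12323.
Nonprofit: Wₕ = 0.46839244; term = 0.46839244²·(1 − 0.02841303)·1600000/164 = 2079.5893.
Public: Wₕ = 0.53160756; term = 0.53160756²·(1 − 0.13662036)·1580000/895 = 430.74293.
Sum = 2510.3322.
SE = √(2510.3322) = 50.1032.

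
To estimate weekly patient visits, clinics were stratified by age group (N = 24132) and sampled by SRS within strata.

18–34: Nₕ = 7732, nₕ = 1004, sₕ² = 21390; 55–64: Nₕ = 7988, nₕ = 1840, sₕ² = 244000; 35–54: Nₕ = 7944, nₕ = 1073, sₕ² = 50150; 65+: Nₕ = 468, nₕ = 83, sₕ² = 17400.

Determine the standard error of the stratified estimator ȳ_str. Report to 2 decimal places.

Var(ȳ_str) = Σₕ Wₕ²(1 − fₕ)sₕ²/nₕ with Wₕ = Nₕ/N, N = 24132.
18–34: Wₕ = 0.32040444; term = 0.32040444²·(1 − 0.12984997)·21390/1004 = 1.9031292.
55–64: Wₕ = 0.33101276; term = 0.33101276²·(1 − 0.23034552)·244000/1840 = 11.182973.
35–54: Wₕ = 0.32918946; term = 0.32918946²·(1 − 0.13507049)·50150/1073 = 4.3807026.
65+: Wₕ = 0.01939334; term = 0.01939334²·(1 − 0.17735043)·17400/83 = 0.064862115.
Sum = 17.531667.
SE = √(17.531667) = 4.19.

4.19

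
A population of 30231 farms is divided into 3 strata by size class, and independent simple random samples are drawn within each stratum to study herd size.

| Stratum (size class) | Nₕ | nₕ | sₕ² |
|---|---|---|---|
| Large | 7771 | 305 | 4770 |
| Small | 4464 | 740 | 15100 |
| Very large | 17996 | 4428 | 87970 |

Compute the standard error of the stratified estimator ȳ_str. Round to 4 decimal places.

Var(ȳ_str) = Σₕ Wₕ²(1 − fₕ)sₕ²/nₕ with Wₕ = Nₕ/N, N = 30231.
Large: Wₕ = 0.25705402; term = 0.25705402²·(1 − 0.03924849)·4770/305 = 0.99283804.
Small: Wₕ = 0.14766299; term = 0.14766299²·(1 − 0.16577061)·15100/740 = 0.37117102.
Very large: Wₕ = 0.59528299; term = 0.59528299²·(1 − 0.24605468)·87970/4428 = 5.3077905.
Sum = 6.6717996.
SE = √(6.6717996) = 2.5830.

2.5830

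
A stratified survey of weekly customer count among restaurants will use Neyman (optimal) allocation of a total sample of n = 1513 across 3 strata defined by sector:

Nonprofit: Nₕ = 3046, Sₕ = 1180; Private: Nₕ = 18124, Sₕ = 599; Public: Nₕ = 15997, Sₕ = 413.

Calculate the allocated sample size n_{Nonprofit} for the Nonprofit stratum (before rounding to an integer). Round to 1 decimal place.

Neyman allocation: nₕ = n·NₕSₕ / Σⱼ NⱼSⱼ.
Σ NⱼSⱼ = 3046·1180 + 18124·599 + 15997·413 = 2.1057317 × 10^7.
n_{Nonprofit} = 1513·3046·1180 / (2.1057317 × 10^7) = 258.3.

258.3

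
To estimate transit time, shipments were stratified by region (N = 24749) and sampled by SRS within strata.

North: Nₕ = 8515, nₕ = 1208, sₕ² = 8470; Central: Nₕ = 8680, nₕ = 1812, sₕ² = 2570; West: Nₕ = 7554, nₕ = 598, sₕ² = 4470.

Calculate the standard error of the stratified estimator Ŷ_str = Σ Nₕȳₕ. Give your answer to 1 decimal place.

30225.5

Var(Ŷ_str) = Σₕ Nₕ²(1 − fₕ)sₕ²/nₕ.
North: 8515²·(1 − 1208/8515)·8470/1208 = 4.3625482 × 10^8.
Central: 8680²·(1 − 1812/8680)·2570/1812 = 8.4552206 × 10^7.
West: 7554²·(1 − 598/7554)·4470/598 = 3.9277415 × 10^8.
Sum = 9.1358118 × 10^8.
SE = √(9.1358118 × 10^8) = 30225.5.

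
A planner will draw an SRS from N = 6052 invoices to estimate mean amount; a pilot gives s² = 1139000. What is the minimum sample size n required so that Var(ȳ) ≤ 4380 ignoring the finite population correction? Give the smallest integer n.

261

Without fpc, n₀ = s²/D = 1139000/4380 = 260.0457.
Rounding up, n = 261.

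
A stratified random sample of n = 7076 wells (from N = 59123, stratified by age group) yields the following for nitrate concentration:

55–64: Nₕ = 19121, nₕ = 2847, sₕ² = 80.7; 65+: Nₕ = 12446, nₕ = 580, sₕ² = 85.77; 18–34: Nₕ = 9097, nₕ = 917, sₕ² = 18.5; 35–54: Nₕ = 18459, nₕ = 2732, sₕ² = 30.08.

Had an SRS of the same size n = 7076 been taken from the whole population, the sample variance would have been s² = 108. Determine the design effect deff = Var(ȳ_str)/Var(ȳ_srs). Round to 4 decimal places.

Var(ȳ_str) = Σ Wₕ²(1−fₕ)sₕ²/nₕ with Wₕ = Nₕ/59123:
  55–64: (19121/59123)²·(1−2847/19121)·80.7/2847 = 0.0025233533
  65+: (12446/59123)²·(1−580/12446)·85.77/580 = 0.0062478218
  18–34: (9097/59123)²·(1−917/9097)·18.5/917 = 4.2947804 × 10^-4
  35–54: (18459/59123)²·(1−2732/18459)·30.08/2732 = 9.1440432 × 10^-4
  → Var(ȳ_str) = 0.010115057.
Var(ȳ_srs) = (1 − 7076/59123)·108/7076 = 0.01343616.
deff = 0.010115057 / 0.01343616 = 0.7528.

0.7528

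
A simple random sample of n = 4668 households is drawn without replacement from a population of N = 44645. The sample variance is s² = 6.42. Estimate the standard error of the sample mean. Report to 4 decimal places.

Under SRS without replacement, Var(ȳ) = (1 − f)·s²/n with f = n/N = 4668/44645 = 0.10455818.
Var(ȳ) = (1 − 0.10455818)·6.42/4668 = 0.89544182·0.0013753213 = 0.0012315202.
SE(ȳ) = √(0.0012315202) = 0.0351.

0.0351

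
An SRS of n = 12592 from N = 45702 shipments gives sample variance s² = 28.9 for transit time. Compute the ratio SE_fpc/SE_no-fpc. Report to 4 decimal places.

0.8512

f = n/N = 12592/45702 = 0.27552405.
SE_no-fpc = √(s²/n) = 0.047907286; SE_fpc = √((1−f)s²/n) = 0.040776839.
Ratio = √(1−f) = 0.85116153.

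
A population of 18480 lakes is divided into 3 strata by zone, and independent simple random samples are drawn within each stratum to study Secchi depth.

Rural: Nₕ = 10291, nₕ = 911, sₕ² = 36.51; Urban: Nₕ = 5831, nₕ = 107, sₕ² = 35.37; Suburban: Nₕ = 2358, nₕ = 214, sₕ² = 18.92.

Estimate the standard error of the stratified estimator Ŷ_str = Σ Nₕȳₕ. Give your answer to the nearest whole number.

Var(Ŷ_str) = Σₕ Nₕ²(1 − fₕ)sₕ²/nₕ.
Rural: 10291²·(1 − 911/10291)·36.51/911 = 3.8686004 × 10^6.
Urban: 5831²·(1 − 107/5831)·35.37/107 = 1.1033008 × 10^7.
Suburban: 2358²·(1 − 214/2358)·18.92/214 = 446967.49.
Sum = 1.5348576 × 10^7.
SE = √(1.5348576 × 10^7) = 3918.

3918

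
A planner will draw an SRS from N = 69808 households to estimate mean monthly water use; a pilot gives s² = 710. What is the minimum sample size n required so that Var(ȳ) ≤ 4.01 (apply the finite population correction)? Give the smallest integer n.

177

Without fpc, n₀ = s²/D = 710/4.01 = 177.0574.
With fpc, (1 − n/N)·s²/n ≤ D requires n ≥ n₀/(1 + n₀/N) = 177.0574/(1 + 177.0574/69808) = 176.6095.
Rounding up, n = 177.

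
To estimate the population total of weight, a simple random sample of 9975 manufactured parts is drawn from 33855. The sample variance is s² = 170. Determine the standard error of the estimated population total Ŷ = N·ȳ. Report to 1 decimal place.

3711.9

Var(Ŷ) = N²·Var(ȳ) = N²·(1 − n/N)·s²/n.
f = 9975/33855 = 0.29463890; Var(ȳ) = 0.70536110·170/9975 = 0.012021192.
Var(Ŷ) = 33855² · 0.012021192 = 1.3778222 × 10^7.
SE(Ŷ) = √(1.3778222 × 10^7) = 3711.9.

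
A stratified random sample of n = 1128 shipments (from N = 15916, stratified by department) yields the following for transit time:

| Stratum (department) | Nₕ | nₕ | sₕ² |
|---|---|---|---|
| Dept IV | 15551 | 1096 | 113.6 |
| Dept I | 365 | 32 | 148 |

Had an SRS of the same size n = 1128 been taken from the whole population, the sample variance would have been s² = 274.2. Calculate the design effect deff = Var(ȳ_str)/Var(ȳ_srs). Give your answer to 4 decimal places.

0.4171

Var(ȳ_str) = Σ Wₕ²(1−fₕ)sₕ²/nₕ with Wₕ = Nₕ/15916:
  Dept IV: (15551/15916)²·(1−1096/15551)·113.6/1096 = 0.091976384
  Dept I: (365/15916)²·(1−32/365)·148/32 = 0.002219121
  → Var(ȳ_str) = 0.094195505.
Var(ȳ_srs) = (1 − 1128/15916)·274.2/1128 = 0.22585716.
deff = 0.094195505 / 0.22585716 = 0.4171.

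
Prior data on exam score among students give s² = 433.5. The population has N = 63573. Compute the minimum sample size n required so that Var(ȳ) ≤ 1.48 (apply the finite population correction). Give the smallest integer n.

292

Without fpc, n₀ = s²/D = 433.5/1.48 = 292.9054.
With fpc, (1 − n/N)·s²/n ≤ D requires n ≥ n₀/(1 + n₀/N) = 292.9054/(1 + 292.9054/63573) = 291.5621.
Rounding up, n = 292.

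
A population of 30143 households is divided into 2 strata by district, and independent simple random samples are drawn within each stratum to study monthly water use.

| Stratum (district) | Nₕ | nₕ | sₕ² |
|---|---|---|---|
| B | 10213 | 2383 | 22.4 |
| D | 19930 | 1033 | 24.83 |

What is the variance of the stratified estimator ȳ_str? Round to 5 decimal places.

0.01079

Var(ȳ_str) = Σₕ Wₕ²(1 − fₕ)sₕ²/nₕ with Wₕ = Nₕ/N, N = 30143.
B: Wₕ = 0.33881830; term = 0.33881830²·(1 − 0.23333007)·22.4/2383 = 8.273059 × 10^-4.
D: Wₕ = 0.66118170; term = 0.66118170²·(1 − 0.05183141)·24.83/1033 = 0.0099633093.
Sum = 0.010790615.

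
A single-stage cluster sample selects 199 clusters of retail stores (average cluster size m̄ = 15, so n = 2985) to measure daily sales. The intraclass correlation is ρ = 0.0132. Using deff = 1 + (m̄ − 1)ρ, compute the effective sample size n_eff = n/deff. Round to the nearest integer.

deff = 1 + (15 − 1)·0.0132 = 1 + 0.1848 = 1.1848.
n_eff = 2985 / 1.1848 = 2519.

2519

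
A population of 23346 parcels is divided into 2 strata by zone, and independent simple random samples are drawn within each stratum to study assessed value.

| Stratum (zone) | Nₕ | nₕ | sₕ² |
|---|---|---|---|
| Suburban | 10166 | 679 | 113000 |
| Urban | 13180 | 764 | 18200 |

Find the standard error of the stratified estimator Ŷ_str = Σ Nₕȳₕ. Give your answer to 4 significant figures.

Var(Ŷ_str) = Σₕ Nₕ²(1 − fₕ)sₕ²/nₕ.
Suburban: 10166²·(1 − 679/10166)·113000/679 = 1.6050467 × 10^10.
Urban: 13180²·(1 − 764/13180)·18200/764 = 3.898299 × 10^9.
Sum = 1.9948766 × 10^10.
SE = √(1.9948766 × 10^10) = 141200.

141200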